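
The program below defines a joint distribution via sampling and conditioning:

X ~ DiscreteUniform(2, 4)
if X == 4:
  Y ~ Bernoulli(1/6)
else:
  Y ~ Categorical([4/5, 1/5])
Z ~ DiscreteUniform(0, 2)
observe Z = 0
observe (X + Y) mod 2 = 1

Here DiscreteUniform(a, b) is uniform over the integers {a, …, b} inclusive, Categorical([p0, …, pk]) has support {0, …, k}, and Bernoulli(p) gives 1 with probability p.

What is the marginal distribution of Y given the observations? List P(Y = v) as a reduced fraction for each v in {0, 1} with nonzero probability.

P(Y=0) = 24/35, P(Y=1) = 11/35

Enumerate traces; 3 have nonzero weight after conditioning:
  (X=2, Y=1, Z=0) weight 1/45
  (X=3, Y=0, Z=0) weight 4/45
  (X=4, Y=1, Z=0) weight 1/54
Group by Y:
  weight(Y=0) = 4/45
  weight(Y=1) = 11/270
Total weight = 4/45 + 11/270 = 7/54
P(Y=0 | obs) = 4/45 / 7/54 = 24/35
P(Y=1 | obs) = 11/270 / 7/54 = 11/35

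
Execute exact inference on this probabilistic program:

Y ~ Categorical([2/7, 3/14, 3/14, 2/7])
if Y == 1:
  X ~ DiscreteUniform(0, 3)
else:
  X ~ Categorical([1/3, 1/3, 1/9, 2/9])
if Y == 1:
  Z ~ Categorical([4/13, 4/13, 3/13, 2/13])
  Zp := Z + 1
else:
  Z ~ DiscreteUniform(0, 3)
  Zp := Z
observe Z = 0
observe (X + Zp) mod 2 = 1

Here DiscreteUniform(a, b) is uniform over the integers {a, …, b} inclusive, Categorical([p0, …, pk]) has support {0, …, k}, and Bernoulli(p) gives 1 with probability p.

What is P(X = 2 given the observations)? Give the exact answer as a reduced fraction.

Enumerate traces; 8 have nonzero weight after conditioning:
  (Y=0, X=1, Z=0) weight 1/42
  (Y=0, X=3, Z=0) weight 1/63
  (Y=1, X=0, Z=0) weight 3/182
  (Y=1, X=2, Z=0) weight 3/182
  (Y=2, X=1, Z=0) weight 1/56
  (Y=2, X=3, Z=0) weight 1/84
  (Y=3, X=1, Z=0) weight 1/42
  (Y=3, X=3, Z=0) weight 1/63
Group by X:
  weight(X=0) = 3/182
  weight(X=1) = 11/168
  weight(X=2) = 3/182
  weight(X=3) = 11/252
Total weight = 3/182 + 11/168 + 3/182 + 11/252 = 133/936
P(X=0 | obs) = 3/182 / 133/936 = 108/931
P(X=1 | obs) = 11/168 / 133/936 = 429/931
P(X=2 | obs) = 3/182 / 133/936 = 108/931
P(X=3 | obs) = 11/252 / 133/936 = 286/931

P(X = 2 | obs) = 108/931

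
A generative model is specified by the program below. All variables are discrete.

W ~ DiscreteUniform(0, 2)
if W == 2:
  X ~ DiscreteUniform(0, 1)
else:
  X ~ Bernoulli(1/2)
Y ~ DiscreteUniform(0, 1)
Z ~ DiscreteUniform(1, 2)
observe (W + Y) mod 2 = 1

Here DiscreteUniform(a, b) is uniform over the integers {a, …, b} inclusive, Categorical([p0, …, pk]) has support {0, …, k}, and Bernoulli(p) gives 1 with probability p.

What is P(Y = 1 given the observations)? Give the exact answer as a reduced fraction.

Enumerate traces; 12 have nonzero weight after conditioning:
  (W=0, X=0, Y=1, Z=1) weight 1/24
  (W=0, X=0, Y=1, Z=2) weight 1/24
  (W=0, X=1, Y=1, Z=1) weight 1/24
  (W=0, X=1, Y=1, Z=2) weight 1/24
  (W=1, X=0, Y=0, Z=1) weight 1/24
  (W=1, X=0, Y=0, Z=2) weight 1/24
  (W=1, X=1, Y=0, Z=1) weight 1/24
  (W=1, X=1, Y=0, Z=2) weight 1/24
  … 4 more
Group by Y:
  weight(Y=0) = 1/6
  weight(Y=1) = 1/3
Total weight = 1/6 + 1/3 = 1/2
P(Y=0 | obs) = 1/6 / 1/2 = 1/3
P(Y=1 | obs) = 1/3 / 1/2 = 2/3

P(Y = 1 | obs) = 2/3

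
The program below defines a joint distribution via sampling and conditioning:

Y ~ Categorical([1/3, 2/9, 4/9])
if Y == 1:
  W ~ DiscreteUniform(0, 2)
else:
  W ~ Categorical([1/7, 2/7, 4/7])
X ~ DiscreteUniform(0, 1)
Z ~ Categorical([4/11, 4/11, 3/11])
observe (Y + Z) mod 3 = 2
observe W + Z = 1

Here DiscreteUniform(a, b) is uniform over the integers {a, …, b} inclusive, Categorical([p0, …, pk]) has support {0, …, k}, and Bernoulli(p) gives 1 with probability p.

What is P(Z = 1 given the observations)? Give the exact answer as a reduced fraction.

Enumerate traces; 4 have nonzero weight after conditioning:
  (Y=1, W=0, X=0, Z=1) weight 4/297
  (Y=1, W=0, X=1, Z=1) weight 4/297
  (Y=2, W=1, X=0, Z=0) weight 16/693
  (Y=2, W=1, X=1, Z=0) weight 16/693
Group by Z:
  weight(Z=0) = 32/693
  weight(Z=1) = 8/297
Total weight = 32/693 + 8/297 = 152/2079
P(Z=0 | obs) = 32/693 / 152/2079 = 12/19
P(Z=1 | obs) = 8/297 / 152/2079 = 7/19

P(Z = 1 | obs) = 7/19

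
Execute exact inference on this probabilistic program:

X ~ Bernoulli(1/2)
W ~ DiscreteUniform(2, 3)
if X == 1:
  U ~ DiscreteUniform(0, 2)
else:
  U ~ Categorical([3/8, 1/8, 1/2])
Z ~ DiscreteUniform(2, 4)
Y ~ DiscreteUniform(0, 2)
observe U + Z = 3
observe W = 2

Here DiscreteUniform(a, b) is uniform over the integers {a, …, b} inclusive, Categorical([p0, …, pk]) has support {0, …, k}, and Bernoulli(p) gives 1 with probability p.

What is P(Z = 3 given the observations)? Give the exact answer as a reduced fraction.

Enumerate traces; 12 have nonzero weight after conditioning:
  (X=0, W=2, U=0, Z=3, Y=0) weight 1/96
  (X=0, W=2, U=0, Z=3, Y=1) weight 1/96
  (X=0, W=2, U=0, Z=3, Y=2) weight 1/96
  (X=0, W=2, U=1, Z=2, Y=0) weight 1/288
  (X=0, W=2, U=1, Z=2, Y=1) weight 1/288
  (X=0, W=2, U=1, Z=2, Y=2) weight 1/288
  (X=1, W=2, U=0, Z=3, Y=0) weight 1/108
  (X=1, W=2, U=0, Z=3, Y=1) weight 1/108
  … 4 more
Group by Z:
  weight(Z=2) = 11/288
  weight(Z=3) = 17/288
Total weight = 11/288 + 17/288 = 7/72
P(Z=2 | obs) = 11/288 / 7/72 = 11/28
P(Z=3 | obs) = 17/288 / 7/72 = 17/28

P(Z = 3 | obs) = 17/28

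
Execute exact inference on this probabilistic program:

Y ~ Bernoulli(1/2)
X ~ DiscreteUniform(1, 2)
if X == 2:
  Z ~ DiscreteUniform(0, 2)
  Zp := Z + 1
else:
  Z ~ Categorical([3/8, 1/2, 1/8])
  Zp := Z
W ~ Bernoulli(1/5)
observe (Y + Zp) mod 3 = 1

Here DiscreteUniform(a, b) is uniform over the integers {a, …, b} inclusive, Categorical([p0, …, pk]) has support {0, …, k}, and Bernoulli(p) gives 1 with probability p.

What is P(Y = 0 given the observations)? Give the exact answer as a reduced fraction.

P(Y = 0 | obs) = 20/37

Enumerate traces; 8 have nonzero weight after conditioning:
  (Y=0, X=1, Z=1, W=0) weight 1/10
  (Y=0, X=1, Z=1, W=1) weight 1/40
  (Y=0, X=2, Z=0, W=0) weight 1/15
  (Y=0, X=2, Z=0, W=1) weight 1/60
  (Y=1, X=1, Z=0, W=0) weight 3/40
  (Y=1, X=1, Z=0, W=1) weight 3/160
  (Y=1, X=2, Z=2, W=0) weight 1/15
  (Y=1, X=2, Z=2, W=1) weight 1/60
Group by Y:
  weight(Y=0) = 5/24
  weight(Y=1) = 17/96
Total weight = 5/24 + 17/96 = 37/96
P(Y=0 | obs) = 5/24 / 37/96 = 20/37
P(Y=1 | obs) = 17/96 / 37/96 = 17/37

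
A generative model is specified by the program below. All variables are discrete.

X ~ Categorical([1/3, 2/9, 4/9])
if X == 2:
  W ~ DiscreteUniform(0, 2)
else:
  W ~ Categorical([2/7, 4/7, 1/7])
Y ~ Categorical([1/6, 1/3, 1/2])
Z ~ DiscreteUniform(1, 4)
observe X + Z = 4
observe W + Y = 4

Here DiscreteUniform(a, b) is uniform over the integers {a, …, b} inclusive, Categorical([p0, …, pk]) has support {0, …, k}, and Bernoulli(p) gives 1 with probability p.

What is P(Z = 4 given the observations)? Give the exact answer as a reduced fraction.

P(Z = 4 | obs) = 9/43

Enumerate traces; 3 have nonzero weight after conditioning:
  (X=0, W=2, Y=2, Z=4) weight 1/168
  (X=1, W=2, Y=2, Z=3) weight 1/252
  (X=2, W=2, Y=2, Z=2) weight 1/54
Group by Z:
  weight(Z=2) = 1/54
  weight(Z=3) = 1/252
  weight(Z=4) = 1/168
Total weight = 1/54 + 1/252 + 1/168 = 43/1512
P(Z=2 | obs) = 1/54 / 43/1512 = 28/43
P(Z=3 | obs) = 1/252 / 43/1512 = 6/43
P(Z=4 | obs) = 1/168 / 43/1512 = 9/43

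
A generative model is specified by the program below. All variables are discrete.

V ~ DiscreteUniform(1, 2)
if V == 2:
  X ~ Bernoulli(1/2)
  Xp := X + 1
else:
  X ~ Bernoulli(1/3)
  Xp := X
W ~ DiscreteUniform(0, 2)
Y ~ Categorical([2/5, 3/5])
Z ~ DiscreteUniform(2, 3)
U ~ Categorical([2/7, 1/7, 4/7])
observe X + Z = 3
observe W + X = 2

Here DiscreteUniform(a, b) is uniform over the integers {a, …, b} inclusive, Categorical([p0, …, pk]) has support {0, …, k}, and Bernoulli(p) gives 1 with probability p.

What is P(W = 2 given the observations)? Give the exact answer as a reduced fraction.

P(W = 2 | obs) = 7/12

Enumerate traces; 24 have nonzero weight after conditioning:
  (V=1, X=0, W=2, Y=0, Z=3, U=0) weight 2/315
  (V=1, X=0, W=2, Y=0, Z=3, U=1) weight 1/315
  (V=1, X=0, W=2, Y=0, Z=3, U=2) weight 4/315
  (V=1, X=0, W=2, Y=1, Z=3, U=0) weight 1/105
  (V=1, X=0, W=2, Y=1, Z=3, U=1) weight 1/210
  (V=1, X=0, W=2, Y=1, Z=3, U=2) weight 2/105
  (V=1, X=1, W=1, Y=0, Z=2, U=0) weight 1/315
  (V=1, X=1, W=1, Y=0, Z=2, U=1) weight 1/630
  … 16 more
Group by W:
  weight(W=1) = 5/72
  weight(W=2) = 7/72
Total weight = 5/72 + 7/72 = 1/6
P(W=1 | obs) = 5/72 / 1/6 = 5/12
P(W=2 | obs) = 7/72 / 1/6 = 7/12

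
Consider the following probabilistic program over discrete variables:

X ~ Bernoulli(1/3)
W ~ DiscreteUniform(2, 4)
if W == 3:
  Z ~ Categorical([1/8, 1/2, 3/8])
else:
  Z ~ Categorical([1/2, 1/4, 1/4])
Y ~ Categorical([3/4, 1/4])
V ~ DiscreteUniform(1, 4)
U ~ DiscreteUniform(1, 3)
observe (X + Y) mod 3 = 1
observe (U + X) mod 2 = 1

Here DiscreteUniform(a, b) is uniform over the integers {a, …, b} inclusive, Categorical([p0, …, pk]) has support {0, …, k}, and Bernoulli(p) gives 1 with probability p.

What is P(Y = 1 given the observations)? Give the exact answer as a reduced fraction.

Enumerate traces; 108 have nonzero weight after conditioning:
  (X=0, W=2, Z=0, Y=1, V=1, U=1) weight 1/432
  (X=0, W=2, Z=0, Y=1, V=1, U=3) weight 1/432
  (X=0, W=2, Z=0, Y=1, V=2, U=1) weight 1/432
  (X=0, W=2, Z=0, Y=1, V=2, U=3) weight 1/432
  (X=0, W=2, Z=0, Y=1, V=3, U=1) weight 1/432
  (X=0, W=2, Z=0, Y=1, V=3, U=3) weight 1/432
  (X=0, W=2, Z=0, Y=1, V=4, U=1) weight 1/432
  (X=0, W=2, Z=0, Y=1, V=4, U=3) weight 1/432
  (X=1, W=2, Z=0, Y=0, V=1, U=2) weight 1/288
  … 99 more
Group by Y:
  weight(Y=0) = 1/12
  weight(Y=1) = 1/9
Total weight = 1/12 + 1/9 = 7/36
P(Y=0 | obs) = 1/12 / 7/36 = 3/7
P(Y=1 | obs) = 1/9 / 7/36 = 4/7

P(Y = 1 | obs) = 4/7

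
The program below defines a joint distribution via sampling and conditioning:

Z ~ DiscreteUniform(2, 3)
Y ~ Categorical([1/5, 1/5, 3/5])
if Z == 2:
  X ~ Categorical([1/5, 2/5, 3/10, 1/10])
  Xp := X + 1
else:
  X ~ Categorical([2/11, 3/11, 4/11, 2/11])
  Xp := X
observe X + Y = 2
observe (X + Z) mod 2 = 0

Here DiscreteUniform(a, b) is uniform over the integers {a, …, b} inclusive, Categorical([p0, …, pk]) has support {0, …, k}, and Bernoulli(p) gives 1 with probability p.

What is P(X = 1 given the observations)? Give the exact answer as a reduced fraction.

P(X = 1 | obs) = 10/43

Enumerate traces; 3 have nonzero weight after conditioning:
  (Z=2, Y=0, X=2) weight 3/100
  (Z=2, Y=2, X=0) weight 3/50
  (Z=3, Y=1, X=1) weight 3/110
Group by X:
  weight(X=0) = 3/50
  weight(X=1) = 3/110
  weight(X=2) = 3/100
Total weight = 3/50 + 3/110 + 3/100 = 129/1100
P(X=0 | obs) = 3/50 / 129/1100 = 22/43
P(X=1 | obs) = 3/110 / 129/1100 = 10/43
P(X=2 | obs) = 3/100 / 129/1100 = 11/43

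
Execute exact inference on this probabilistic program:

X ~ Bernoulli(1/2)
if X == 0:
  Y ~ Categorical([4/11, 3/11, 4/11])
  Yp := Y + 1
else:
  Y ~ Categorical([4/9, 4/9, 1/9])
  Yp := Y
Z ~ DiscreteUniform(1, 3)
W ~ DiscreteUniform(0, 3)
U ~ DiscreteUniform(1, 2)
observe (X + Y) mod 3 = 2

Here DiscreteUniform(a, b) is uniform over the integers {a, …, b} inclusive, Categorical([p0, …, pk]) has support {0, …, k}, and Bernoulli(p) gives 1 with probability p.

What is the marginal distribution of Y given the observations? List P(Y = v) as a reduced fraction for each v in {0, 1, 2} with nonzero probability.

P(Y=1) = 11/20, P(Y=2) = 9/20

Enumerate traces; 48 have nonzero weight after conditioning:
  (X=0, Y=2, Z=1, W=0, U=1) weight 1/132
  (X=0, Y=2, Z=1, W=0, U=2) weight 1/132
  (X=0, Y=2, Z=1, W=1, U=1) weight 1/132
  (X=0, Y=2, Z=1, W=1, U=2) weight 1/132
  (X=0, Y=2, Z=1, W=2, U=1) weight 1/132
  (X=0, Y=2, Z=1, W=2, U=2) weight 1/132
  (X=0, Y=2, Z=1, W=3, U=1) weight 1/132
  (X=0, Y=2, Z=1, W=3, U=2) weight 1/132
  (X=1, Y=1, Z=1, W=0, U=1) weight 1/108
  … 39 more
Group by Y:
  weight(Y=1) = 2/9
  weight(Y=2) = 2/11
Total weight = 2/9 + 2/11 = 40/99
P(Y=1 | obs) = 2/9 / 40/99 = 11/20
P(Y=2 | obs) = 2/11 / 40/99 = 9/20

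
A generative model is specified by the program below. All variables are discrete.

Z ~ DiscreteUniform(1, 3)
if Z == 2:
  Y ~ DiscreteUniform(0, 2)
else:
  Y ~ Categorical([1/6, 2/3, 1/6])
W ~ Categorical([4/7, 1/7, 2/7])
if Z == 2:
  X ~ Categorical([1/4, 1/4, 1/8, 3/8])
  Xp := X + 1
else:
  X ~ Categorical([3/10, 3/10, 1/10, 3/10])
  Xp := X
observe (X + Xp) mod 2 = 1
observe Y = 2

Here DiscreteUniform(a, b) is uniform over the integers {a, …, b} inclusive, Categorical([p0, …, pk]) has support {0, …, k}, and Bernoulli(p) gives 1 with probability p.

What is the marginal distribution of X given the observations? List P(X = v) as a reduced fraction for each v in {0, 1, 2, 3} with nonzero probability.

Enumerate traces; 12 have nonzero weight after conditioning:
  (Z=2, Y=2, W=0, X=0) weight 1/63
  (Z=2, Y=2, W=0, X=1) weight 1/63
  (Z=2, Y=2, W=0, X=2) weight 1/126
  (Z=2, Y=2, W=0, X=3) weight 1/42
  (Z=2, Y=2, W=1, X=0) weight 1/252
  (Z=2, Y=2, W=1, X=1) weight 1/252
  (Z=2, Y=2, W=1, X=2) weight 1/504
  (Z=2, Y=2, W=1, X=3) weight 1/168
  … 4 more
Group by X:
  weight(X=0) = 1/36
  weight(X=1) = 1/36
  weight(X=2) = 1/72
  weight(X=3) = 1/24
Total weight = 1/36 + 1/36 + 1/72 + 1/24 = 1/9
P(X=0 | obs) = 1/36 / 1/9 = 1/4
P(X=1 | obs) = 1/36 / 1/9 = 1/4
P(X=2 | obs) = 1/72 / 1/9 = 1/8
P(X=3 | obs) = 1/24 / 1/9 = 3/8

P(X=0) = 1/4, P(X=1) = 1/4, P(X=2) = 1/8, P(X=3) = 3/8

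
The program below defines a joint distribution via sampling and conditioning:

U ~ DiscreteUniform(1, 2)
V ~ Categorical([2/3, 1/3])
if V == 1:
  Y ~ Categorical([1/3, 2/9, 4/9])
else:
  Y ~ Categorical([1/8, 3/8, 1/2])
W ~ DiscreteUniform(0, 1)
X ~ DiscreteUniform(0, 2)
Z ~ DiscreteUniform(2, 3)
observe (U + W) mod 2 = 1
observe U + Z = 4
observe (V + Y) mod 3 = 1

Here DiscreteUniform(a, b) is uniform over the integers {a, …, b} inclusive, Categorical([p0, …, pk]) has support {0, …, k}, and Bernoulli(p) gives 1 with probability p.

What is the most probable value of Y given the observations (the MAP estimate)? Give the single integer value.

argmax_v P(Y = v | obs) = 1

Enumerate traces; 12 have nonzero weight after conditioning:
  (U=1, V=0, Y=1, W=0, X=0, Z=3) weight 1/96
  (U=1, V=0, Y=1, W=0, X=1, Z=3) weight 1/96
  (U=1, V=0, Y=1, W=0, X=2, Z=3) weight 1/96
  (U=1, V=1, Y=0, W=0, X=0, Z=3) weight 1/216
  (U=1, V=1, Y=0, W=0, X=1, Z=3) weight 1/216
  (U=1, V=1, Y=0, W=0, X=2, Z=3) weight 1/216
  (U=2, V=0, Y=1, W=1, X=0, Z=2) weight 1/96
  (U=2, V=0, Y=1, W=1, X=1, Z=2) weight 1/96
  … 4 more
Group by Y:
  weight(Y=0) = 1/36
  weight(Y=1) = 1/16
Total weight = 1/36 + 1/16 = 13/144
P(Y=0 | obs) = 1/36 / 13/144 = 4/13
P(Y=1 | obs) = 1/16 / 13/144 = 9/13
argmax = 1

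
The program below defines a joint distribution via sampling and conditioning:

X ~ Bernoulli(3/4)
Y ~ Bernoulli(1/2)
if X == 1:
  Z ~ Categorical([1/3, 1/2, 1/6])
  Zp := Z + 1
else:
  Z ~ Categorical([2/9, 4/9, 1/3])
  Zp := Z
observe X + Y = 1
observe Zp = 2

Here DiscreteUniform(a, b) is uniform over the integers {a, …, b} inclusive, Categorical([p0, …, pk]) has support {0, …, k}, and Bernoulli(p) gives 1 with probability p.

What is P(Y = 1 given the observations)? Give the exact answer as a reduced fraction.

Enumerate traces; 2 have nonzero weight after conditioning:
  (X=0, Y=1, Z=2) weight 1/24
  (X=1, Y=0, Z=1) weight 3/16
Group by Y:
  weight(Y=0) = 3/16
  weight(Y=1) = 1/24
Total weight = 3/16 + 1/24 = 11/48
P(Y=0 | obs) = 3/16 / 11/48 = 9/11
P(Y=1 | obs) = 1/24 / 11/48 = 2/11

P(Y = 1 | obs) = 2/11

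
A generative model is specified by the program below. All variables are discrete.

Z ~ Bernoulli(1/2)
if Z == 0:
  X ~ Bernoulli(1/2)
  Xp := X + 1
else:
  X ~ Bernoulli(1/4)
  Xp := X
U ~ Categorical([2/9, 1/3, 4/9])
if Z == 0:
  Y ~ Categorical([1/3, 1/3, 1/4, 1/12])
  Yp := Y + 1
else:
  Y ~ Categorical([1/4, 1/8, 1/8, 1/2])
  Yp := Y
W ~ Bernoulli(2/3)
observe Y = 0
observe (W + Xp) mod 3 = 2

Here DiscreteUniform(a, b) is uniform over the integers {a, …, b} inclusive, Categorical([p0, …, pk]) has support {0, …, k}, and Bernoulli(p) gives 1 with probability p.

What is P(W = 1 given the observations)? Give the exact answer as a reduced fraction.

P(W = 1 | obs) = 11/15

Enumerate traces; 9 have nonzero weight after conditioning:
  (Z=0, X=0, U=0, Y=0, W=1) weight 1/81
  (Z=0, X=0, U=1, Y=0, W=1) weight 1/54
  (Z=0, X=0, U=2, Y=0, W=1) weight 2/81
  (Z=0, X=1, U=0, Y=0, W=0) weight 1/162
  (Z=0, X=1, U=1, Y=0, W=0) weight 1/108
  (Z=0, X=1, U=2, Y=0, W=0) weight 1/81
  (Z=1, X=1, U=0, Y=0, W=1) weight 1/216
  (Z=1, X=1, U=1, Y=0, W=1) weight 1/144
  … 1 more
Group by W:
  weight(W=0) = 1/36
  weight(W=1) = 11/144
Total weight = 1/36 + 11/144 = 5/48
P(W=0 | obs) = 1/36 / 5/48 = 4/15
P(W=1 | obs) = 11/144 / 5/48 = 11/15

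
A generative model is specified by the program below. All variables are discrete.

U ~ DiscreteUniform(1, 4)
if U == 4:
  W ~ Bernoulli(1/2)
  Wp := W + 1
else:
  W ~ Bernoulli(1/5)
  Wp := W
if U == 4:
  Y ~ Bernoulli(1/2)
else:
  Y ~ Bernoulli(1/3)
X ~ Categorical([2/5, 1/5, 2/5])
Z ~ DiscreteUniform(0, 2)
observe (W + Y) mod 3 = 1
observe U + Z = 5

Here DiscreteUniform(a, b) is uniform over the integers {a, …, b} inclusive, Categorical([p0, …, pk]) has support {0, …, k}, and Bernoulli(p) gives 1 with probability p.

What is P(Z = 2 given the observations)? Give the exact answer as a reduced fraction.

Enumerate traces; 12 have nonzero weight after conditioning:
  (U=3, W=0, Y=1, X=0, Z=2) weight 2/225
  (U=3, W=0, Y=1, X=1, Z=2) weight 1/225
  (U=3, W=0, Y=1, X=2, Z=2) weight 2/225
  (U=3, W=1, Y=0, X=0, Z=2) weight 1/225
  (U=3, W=1, Y=0, X=1, Z=2) weight 1/450
  (U=3, W=1, Y=0, X=2, Z=2) weight 1/225
  (U=4, W=0, Y=1, X=0, Z=1) weight 1/120
  (U=4, W=0, Y=1, X=1, Z=1) weight 1/240
  … 4 more
Group by Z:
  weight(Z=1) = 1/24
  weight(Z=2) = 1/30
Total weight = 1/24 + 1/30 = 3/40
P(Z=1 | obs) = 1/24 / 3/40 = 5/9
P(Z=2 | obs) = 1/30 / 3/40 = 4/9

P(Z = 2 | obs) = 4/9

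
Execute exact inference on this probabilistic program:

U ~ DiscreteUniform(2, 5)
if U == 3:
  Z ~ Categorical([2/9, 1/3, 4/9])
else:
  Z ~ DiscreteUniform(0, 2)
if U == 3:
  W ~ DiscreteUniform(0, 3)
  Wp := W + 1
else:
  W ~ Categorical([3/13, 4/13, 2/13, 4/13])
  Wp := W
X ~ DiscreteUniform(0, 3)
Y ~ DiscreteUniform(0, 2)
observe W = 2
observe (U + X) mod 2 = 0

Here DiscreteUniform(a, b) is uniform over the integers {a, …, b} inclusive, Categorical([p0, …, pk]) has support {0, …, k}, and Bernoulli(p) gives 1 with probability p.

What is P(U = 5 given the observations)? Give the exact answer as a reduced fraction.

Enumerate traces; 72 have nonzero weight after conditioning:
  (U=2, Z=0, W=2, X=0, Y=0) weight 1/936
  (U=2, Z=0, W=2, X=0, Y=1) weight 1/936
  (U=2, Z=0, W=2, X=0, Y=2) weight 1/936
  (U=2, Z=0, W=2, X=2, Y=0) weight 1/936
  (U=2, Z=0, W=2, X=2, Y=1) weight 1/936
  (U=2, Z=0, W=2, X=2, Y=2) weight 1/936
  (U=2, Z=1, W=2, X=0, Y=0) weight 1/936
  (U=2, Z=1, W=2, X=0, Y=1) weight 1/936
  (U=3, Z=0, W=2, X=1, Y=0) weight 1/864
  (U=4, Z=0, W=2, X=0, Y=0) weight 1/936
  … 62 more
Group by U:
  weight(U=2) = 1/52
  weight(U=3) = 1/32
  weight(U=4) = 1/52
  weight(U=5) = 1/52
Total weight = 1/52 + 1/32 + 1/52 + 1/52 = 37/416
P(U=2 | obs) = 1/52 / 37/416 = 8/37
P(U=3 | obs) = 1/32 / 37/416 = 13/37
P(U=4 | obs) = 1/52 / 37/416 = 8/37
P(U=5 | obs) = 1/52 / 37/416 = 8/37

P(U = 5 | obs) = 8/37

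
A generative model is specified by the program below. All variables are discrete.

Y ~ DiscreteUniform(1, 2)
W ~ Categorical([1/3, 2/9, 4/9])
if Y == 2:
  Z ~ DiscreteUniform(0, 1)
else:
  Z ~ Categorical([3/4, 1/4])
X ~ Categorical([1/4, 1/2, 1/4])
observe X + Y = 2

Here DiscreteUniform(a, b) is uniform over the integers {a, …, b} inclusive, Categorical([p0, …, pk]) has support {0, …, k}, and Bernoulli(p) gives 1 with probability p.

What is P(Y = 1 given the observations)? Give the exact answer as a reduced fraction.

P(Y = 1 | obs) = 2/3

Enumerate traces; 12 have nonzero weight after conditioning:
  (Y=1, W=0, Z=0, X=1) weight 1/16
  (Y=1, W=0, Z=1, X=1) weight 1/48
  (Y=1, W=1, Z=0, X=1) weight 1/24
  (Y=1, W=1, Z=1, X=1) weight 1/72
  (Y=1, W=2, Z=0, X=1) weight 1/12
  (Y=1, W=2, Z=1, X=1) weight 1/36
  (Y=2, W=0, Z=0, X=0) weight 1/48
  (Y=2, W=0, Z=1, X=0) weight 1/48
  … 4 more
Group by Y:
  weight(Y=1) = 1/4
  weight(Y=2) = 1/8
Total weight = 1/4 + 1/8 = 3/8
P(Y=1 | obs) = 1/4 / 3/8 = 2/3
P(Y=2 | obs) = 1/8 / 3/8 = 1/3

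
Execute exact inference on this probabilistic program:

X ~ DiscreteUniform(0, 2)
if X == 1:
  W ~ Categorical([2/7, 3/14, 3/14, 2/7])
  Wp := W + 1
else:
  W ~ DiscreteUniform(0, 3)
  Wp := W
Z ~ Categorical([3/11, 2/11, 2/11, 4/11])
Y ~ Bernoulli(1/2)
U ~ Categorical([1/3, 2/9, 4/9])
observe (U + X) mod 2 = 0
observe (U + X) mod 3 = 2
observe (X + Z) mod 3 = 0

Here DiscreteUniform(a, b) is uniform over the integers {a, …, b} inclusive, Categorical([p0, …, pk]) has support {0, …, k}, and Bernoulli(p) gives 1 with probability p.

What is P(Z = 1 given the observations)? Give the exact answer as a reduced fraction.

P(Z = 1 | obs) = 3/19

Enumerate traces; 32 have nonzero weight after conditioning:
  (X=0, W=0, Z=0, Y=0, U=2) weight 1/198
  (X=0, W=0, Z=0, Y=1, U=2) weight 1/198
  (X=0, W=0, Z=3, Y=0, U=2) weight 2/297
  (X=0, W=0, Z=3, Y=1, U=2) weight 2/297
  (X=0, W=1, Z=0, Y=0, U=2) weight 1/198
  (X=0, W=1, Z=0, Y=1, U=2) weight 1/198
  (X=0, W=1, Z=3, Y=0, U=2) weight 2/297
  (X=0, W=1, Z=3, Y=1, U=2) weight 2/297
  (X=1, W=0, Z=2, Y=0, U=1) weight 4/2079
  (X=2, W=0, Z=1, Y=0, U=0) weight 1/396
  … 22 more
Group by Z:
  weight(Z=0) = 4/99
  weight(Z=1) = 2/99
  weight(Z=2) = 4/297
  weight(Z=3) = 16/297
Total weight = 4/99 + 2/99 + 4/297 + 16/297 = 38/297
P(Z=0 | obs) = 4/99 / 38/297 = 6/19
P(Z=1 | obs) = 2/99 / 38/297 = 3/19
P(Z=2 | obs) = 4/297 / 38/297 = 2/19
P(Z=3 | obs) = 16/297 / 38/297 = 8/19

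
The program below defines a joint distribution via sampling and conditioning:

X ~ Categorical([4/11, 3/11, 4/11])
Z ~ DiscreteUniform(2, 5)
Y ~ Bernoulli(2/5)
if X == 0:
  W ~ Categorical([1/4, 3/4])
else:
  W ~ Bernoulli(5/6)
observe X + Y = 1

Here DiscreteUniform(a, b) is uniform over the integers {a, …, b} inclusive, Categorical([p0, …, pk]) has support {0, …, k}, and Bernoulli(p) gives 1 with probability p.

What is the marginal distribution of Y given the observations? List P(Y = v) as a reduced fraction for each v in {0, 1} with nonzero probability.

Enumerate traces; 16 have nonzero weight after conditioning:
  (X=0, Z=2, Y=1, W=0) weight 1/110
  (X=0, Z=2, Y=1, W=1) weight 3/110
  (X=0, Z=3, Y=1, W=0) weight 1/110
  (X=0, Z=3, Y=1, W=1) weight 3/110
  (X=0, Z=4, Y=1, W=0) weight 1/110
  (X=0, Z=4, Y=1, W=1) weight 3/110
  (X=0, Z=5, Y=1, W=0) weight 1/110
  (X=0, Z=5, Y=1, W=1) weight 3/110
  (X=1, Z=2, Y=0, W=0) weight 3/440
  … 7 more
Group by Y:
  weight(Y=0) = 9/55
  weight(Y=1) = 8/55
Total weight = 9/55 + 8/55 = 17/55
P(Y=0 | obs) = 9/55 / 17/55 = 9/17
P(Y=1 | obs) = 8/55 / 17/55 = 8/17

P(Y=0) = 9/17, P(Y=1) = 8/17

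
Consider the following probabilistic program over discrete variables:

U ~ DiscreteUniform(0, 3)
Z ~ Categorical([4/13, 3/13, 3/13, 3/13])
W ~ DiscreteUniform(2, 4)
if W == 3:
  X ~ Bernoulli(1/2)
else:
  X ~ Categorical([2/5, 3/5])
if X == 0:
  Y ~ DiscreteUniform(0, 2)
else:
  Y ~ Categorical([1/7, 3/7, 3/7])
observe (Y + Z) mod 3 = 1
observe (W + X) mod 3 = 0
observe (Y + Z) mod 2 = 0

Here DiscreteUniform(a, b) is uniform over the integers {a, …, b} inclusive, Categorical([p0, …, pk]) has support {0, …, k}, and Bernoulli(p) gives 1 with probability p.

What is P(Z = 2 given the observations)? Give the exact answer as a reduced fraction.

Enumerate traces; 16 have nonzero weight after conditioning:
  (U=0, Z=2, W=2, X=1, Y=2) weight 9/1820
  (U=0, Z=2, W=3, X=0, Y=2) weight 1/312
  (U=0, Z=3, W=2, X=1, Y=1) weight 9/1820
  (U=0, Z=3, W=3, X=0, Y=1) weight 1/312
  (U=1, Z=2, W=2, X=1, Y=2) weight 9/1820
  (U=1, Z=2, W=3, X=0, Y=2) weight 1/312
  (U=1, Z=3, W=2, X=1, Y=1) weight 9/1820
  (U=1, Z=3, W=3, X=0, Y=1) weight 1/312
  … 8 more
Group by Z:
  weight(Z=2) = 89/2730
  weight(Z=3) = 89/2730
Total weight = 89/2730 + 89/2730 = 89/1365
P(Z=2 | obs) = 89/2730 / 89/1365 = 1/2
P(Z=3 | obs) = 89/2730 / 89/1365 = 1/2

P(Z = 2 | obs) = 1/2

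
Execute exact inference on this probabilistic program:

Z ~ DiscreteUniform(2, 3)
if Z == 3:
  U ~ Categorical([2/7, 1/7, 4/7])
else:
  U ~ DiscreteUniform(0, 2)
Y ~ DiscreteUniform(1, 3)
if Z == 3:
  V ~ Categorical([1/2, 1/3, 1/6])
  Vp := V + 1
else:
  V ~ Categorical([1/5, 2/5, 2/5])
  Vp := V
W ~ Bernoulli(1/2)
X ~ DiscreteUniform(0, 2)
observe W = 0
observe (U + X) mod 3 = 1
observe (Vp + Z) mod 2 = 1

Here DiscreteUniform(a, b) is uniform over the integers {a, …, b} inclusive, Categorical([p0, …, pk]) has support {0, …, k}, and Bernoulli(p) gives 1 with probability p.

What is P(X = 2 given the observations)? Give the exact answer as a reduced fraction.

P(X = 2 | obs) = 34/77

Enumerate traces; 18 have nonzero weight after conditioning:
  (Z=2, U=0, Y=1, V=1, W=0, X=1) weight 1/270
  (Z=2, U=0, Y=2, V=1, W=0, X=1) weight 1/270
  (Z=2, U=0, Y=3, V=1, W=0, X=1) weight 1/270
  (Z=2, U=1, Y=1, V=1, W=0, X=0) weight 1/270
  (Z=2, U=1, Y=2, V=1, W=0, X=0) weight 1/270
  (Z=2, U=1, Y=3, V=1, W=0, X=0) weight 1/270
  (Z=2, U=2, Y=1, V=1, W=0, X=2) weight 1/270
  (Z=2, U=2, Y=2, V=1, W=0, X=2) weight 1/270
  … 10 more
Group by X:
  weight(X=0) = 19/1260
  weight(X=1) = 2/105
  weight(X=2) = 17/630
Total weight = 19/1260 + 2/105 + 17/630 = 11/180
P(X=0 | obs) = 19/1260 / 11/180 = 19/77
P(X=1 | obs) = 2/105 / 11/180 = 24/77
P(X=2 | obs) = 17/630 / 11/180 = 34/77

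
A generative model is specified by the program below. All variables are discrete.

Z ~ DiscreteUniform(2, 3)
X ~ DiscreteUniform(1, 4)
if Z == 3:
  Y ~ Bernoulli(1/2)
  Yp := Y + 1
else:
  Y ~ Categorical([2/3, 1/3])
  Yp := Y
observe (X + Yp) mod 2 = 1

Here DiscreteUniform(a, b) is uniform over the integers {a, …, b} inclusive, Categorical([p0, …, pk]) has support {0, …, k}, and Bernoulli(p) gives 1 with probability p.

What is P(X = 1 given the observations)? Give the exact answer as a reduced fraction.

P(X = 1 | obs) = 7/24

Enumerate traces; 8 have nonzero weight after conditioning:
  (Z=2, X=1, Y=0) weight 1/12
  (Z=2, X=2, Y=1) weight 1/24
  (Z=2, X=3, Y=0) weight 1/12
  (Z=2, X=4, Y=1) weight 1/24
  (Z=3, X=1, Y=1) weight 1/16
  (Z=3, X=2, Y=0) weight 1/16
  (Z=3, X=3, Y=1) weight 1/16
  (Z=3, X=4, Y=0) weight 1/16
Group by X:
  weight(X=1) = 7/48
  weight(X=2) = 5/48
  weight(X=3) = 7/48
  weight(X=4) = 5/48
Total weight = 7/48 + 5/48 + 7/48 + 5/48 = 1/2
P(X=1 | obs) = 7/48 / 1/2 = 7/24
P(X=2 | obs) = 5/48 / 1/2 = 5/24
P(X=3 | obs) = 7/48 / 1/2 = 7/24
P(X=4 | obs) = 5/48 / 1/2 = 5/24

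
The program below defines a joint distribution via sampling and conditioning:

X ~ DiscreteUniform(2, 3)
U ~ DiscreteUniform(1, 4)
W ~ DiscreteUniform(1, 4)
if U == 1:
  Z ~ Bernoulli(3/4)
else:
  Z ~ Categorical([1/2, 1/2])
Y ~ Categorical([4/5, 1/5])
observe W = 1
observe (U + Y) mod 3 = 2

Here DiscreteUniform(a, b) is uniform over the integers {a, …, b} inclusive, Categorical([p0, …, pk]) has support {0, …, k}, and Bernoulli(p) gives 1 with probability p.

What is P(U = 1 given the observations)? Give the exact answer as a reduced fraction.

P(U = 1 | obs) = 1/6

Enumerate traces; 12 have nonzero weight after conditioning:
  (X=2, U=1, W=1, Z=0, Y=1) weight 1/640
  (X=2, U=1, W=1, Z=1, Y=1) weight 3/640
  (X=2, U=2, W=1, Z=0, Y=0) weight 1/80
  (X=2, U=2, W=1, Z=1, Y=0) weight 1/80
  (X=2, U=4, W=1, Z=0, Y=1) weight 1/320
  (X=2, U=4, W=1, Z=1, Y=1) weight 1/320
  (X=3, U=1, W=1, Z=0, Y=1) weight 1/640
  (X=3, U=1, W=1, Z=1, Y=1) weight 3/640
  … 4 more
Group by U:
  weight(U=1) = 1/80
  weight(U=2) = 1/20
  weight(U=4) = 1/80
Total weight = 1/80 + 1/20 + 1/80 = 3/40
P(U=1 | obs) = 1/80 / 3/40 = 1/6
P(U=2 | obs) = 1/20 / 3/40 = 2/3
P(U=4 | obs) = 1/80 / 3/40 = 1/6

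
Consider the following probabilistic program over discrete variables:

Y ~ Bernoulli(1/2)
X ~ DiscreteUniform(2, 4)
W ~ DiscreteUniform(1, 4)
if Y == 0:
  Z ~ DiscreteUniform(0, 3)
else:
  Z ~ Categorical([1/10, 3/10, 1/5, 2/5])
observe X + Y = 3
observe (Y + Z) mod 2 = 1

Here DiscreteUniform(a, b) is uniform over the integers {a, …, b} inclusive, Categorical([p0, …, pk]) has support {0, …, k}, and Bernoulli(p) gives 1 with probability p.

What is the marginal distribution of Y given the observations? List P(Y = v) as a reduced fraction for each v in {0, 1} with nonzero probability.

P(Y=0) = 5/8, P(Y=1) = 3/8

Enumerate traces; 16 have nonzero weight after conditioning:
  (Y=0, X=3, W=1, Z=1) weight 1/96
  (Y=0, X=3, W=1, Z=3) weight 1/96
  (Y=0, X=3, W=2, Z=1) weight 1/96
  (Y=0, X=3, W=2, Z=3) weight 1/96
  (Y=0, X=3, W=3, Z=1) weight 1/96
  (Y=0, X=3, W=3, Z=3) weight 1/96
  (Y=0, X=3, W=4, Z=1) weight 1/96
  (Y=0, X=3, W=4, Z=3) weight 1/96
  (Y=1, X=2, W=1, Z=0) weight 1/240
  … 7 more
Group by Y:
  weight(Y=0) = 1/12
  weight(Y=1) = 1/20
Total weight = 1/12 + 1/20 = 2/15
P(Y=0 | obs) = 1/12 / 2/15 = 5/8
P(Y=1 | obs) = 1/20 / 2/15 = 3/8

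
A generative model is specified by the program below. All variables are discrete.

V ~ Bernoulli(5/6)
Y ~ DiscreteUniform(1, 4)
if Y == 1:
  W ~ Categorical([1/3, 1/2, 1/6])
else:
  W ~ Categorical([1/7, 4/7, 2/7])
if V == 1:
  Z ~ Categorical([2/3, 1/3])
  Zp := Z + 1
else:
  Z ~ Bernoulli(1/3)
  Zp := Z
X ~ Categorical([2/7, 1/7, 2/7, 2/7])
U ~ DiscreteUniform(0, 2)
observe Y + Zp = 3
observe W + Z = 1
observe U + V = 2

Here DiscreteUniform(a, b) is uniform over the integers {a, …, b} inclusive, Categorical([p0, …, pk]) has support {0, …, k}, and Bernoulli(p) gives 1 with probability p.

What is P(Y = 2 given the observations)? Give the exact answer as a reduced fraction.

Enumerate traces; 16 have nonzero weight after conditioning:
  (V=0, Y=2, W=0, Z=1, X=0, U=2) weight 1/5292
  (V=0, Y=2, W=0, Z=1, X=1, U=2) weight 1/10584
  (V=0, Y=2, W=0, Z=1, X=2, U=2) weight 1/5292
  (V=0, Y=2, W=0, Z=1, X=3, U=2) weight 1/5292
  (V=0, Y=3, W=1, Z=0, X=0, U=2) weight 2/1323
  (V=0, Y=3, W=1, Z=0, X=1, U=2) weight 1/1323
  (V=0, Y=3, W=1, Z=0, X=2, U=2) weight 2/1323
  (V=0, Y=3, W=1, Z=0, X=3, U=2) weight 2/1323
  (V=1, Y=1, W=0, Z=1, X=0, U=1) weight 5/2268
  … 7 more
Group by Y:
  weight(Y=1) = 5/648
  weight(Y=2) = 41/1512
  weight(Y=3) = 1/189
Total weight = 5/648 + 41/1512 + 1/189 = 13/324
P(Y=1 | obs) = 5/648 / 13/324 = 5/26
P(Y=2 | obs) = 41/1512 / 13/324 = 123/182
P(Y=3 | obs) = 1/189 / 13/324 = 12/91

P(Y = 2 | obs) = 123/182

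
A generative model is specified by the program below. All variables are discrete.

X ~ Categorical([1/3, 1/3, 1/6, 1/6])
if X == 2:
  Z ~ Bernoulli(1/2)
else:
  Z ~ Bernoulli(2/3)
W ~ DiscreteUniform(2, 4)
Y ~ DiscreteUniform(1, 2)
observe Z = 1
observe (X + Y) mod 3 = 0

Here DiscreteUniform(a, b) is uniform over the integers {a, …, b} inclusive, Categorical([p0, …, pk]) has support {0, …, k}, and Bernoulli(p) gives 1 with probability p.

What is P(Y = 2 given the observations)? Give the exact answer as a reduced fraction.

P(Y = 2 | obs) = 8/11

Enumerate traces; 6 have nonzero weight after conditioning:
  (X=1, Z=1, W=2, Y=2) weight 1/27
  (X=1, Z=1, W=3, Y=2) weight 1/27
  (X=1, Z=1, W=4, Y=2) weight 1/27
  (X=2, Z=1, W=2, Y=1) weight 1/72
  (X=2, Z=1, W=3, Y=1) weight 1/72
  (X=2, Z=1, W=4, Y=1) weight 1/72
Group by Y:
  weight(Y=1) = 1/24
  weight(Y=2) = 1/9
Total weight = 1/24 + 1/9 = 11/72
P(Y=1 | obs) = 1/24 / 11/72 = 3/11
P(Y=2 | obs) = 1/9 / 11/72 = 8/11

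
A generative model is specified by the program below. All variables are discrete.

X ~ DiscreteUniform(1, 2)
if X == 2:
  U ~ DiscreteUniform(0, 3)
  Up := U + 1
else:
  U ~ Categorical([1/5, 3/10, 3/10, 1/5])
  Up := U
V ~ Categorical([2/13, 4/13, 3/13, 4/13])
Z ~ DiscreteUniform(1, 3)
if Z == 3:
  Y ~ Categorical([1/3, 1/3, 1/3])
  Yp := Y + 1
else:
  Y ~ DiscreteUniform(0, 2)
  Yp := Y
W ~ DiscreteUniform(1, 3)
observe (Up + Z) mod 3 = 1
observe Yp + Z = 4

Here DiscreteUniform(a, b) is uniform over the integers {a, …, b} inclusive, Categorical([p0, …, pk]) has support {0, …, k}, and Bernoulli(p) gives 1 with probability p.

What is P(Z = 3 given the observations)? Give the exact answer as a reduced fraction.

P(Z = 3 | obs) = 16/27

Enumerate traces; 60 have nonzero weight after conditioning:
  (X=1, U=1, V=0, Z=3, Y=0, W=1) weight 1/1170
  (X=1, U=1, V=0, Z=3, Y=0, W=2) weight 1/1170
  (X=1, U=1, V=0, Z=3, Y=0, W=3) weight 1/1170
  (X=1, U=1, V=1, Z=3, Y=0, W=1) weight 1/585
  (X=1, U=1, V=1, Z=3, Y=0, W=2) weight 1/585
  (X=1, U=1, V=1, Z=3, Y=0, W=3) weight 1/585
  (X=1, U=1, V=2, Z=3, Y=0, W=1) weight 1/780
  (X=1, U=1, V=2, Z=3, Y=0, W=2) weight 1/780
  (X=1, U=2, V=0, Z=2, Y=2, W=1) weight 1/1170
  … 51 more
Group by Z:
  weight(Z=2) = 11/360
  weight(Z=3) = 2/45
Total weight = 11/360 + 2/45 = 3/40
P(Z=2 | obs) = 11/360 / 3/40 = 11/27
P(Z=3 | obs) = 2/45 / 3/40 = 16/27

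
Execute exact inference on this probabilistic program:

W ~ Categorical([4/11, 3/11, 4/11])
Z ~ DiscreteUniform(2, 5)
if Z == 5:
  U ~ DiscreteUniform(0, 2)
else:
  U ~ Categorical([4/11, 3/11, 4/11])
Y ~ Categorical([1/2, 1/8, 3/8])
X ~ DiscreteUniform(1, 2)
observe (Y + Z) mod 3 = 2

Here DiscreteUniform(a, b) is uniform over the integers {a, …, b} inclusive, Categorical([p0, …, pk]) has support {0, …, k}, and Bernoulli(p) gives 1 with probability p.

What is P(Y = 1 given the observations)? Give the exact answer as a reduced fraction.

P(Y = 1 | obs) = 1/12

Enumerate traces; 72 have nonzero weight after conditioning:
  (W=0, Z=2, U=0, Y=0, X=1) weight 1/121
  (W=0, Z=2, U=0, Y=0, X=2) weight 1/121
  (W=0, Z=2, U=1, Y=0, X=1) weight 3/484
  (W=0, Z=2, U=1, Y=0, X=2) weight 3/484
  (W=0, Z=2, U=2, Y=0, X=1) weight 1/121
  (W=0, Z=2, U=2, Y=0, X=2) weight 1/121
  (W=0, Z=3, U=0, Y=2, X=1) weight 3/484
  (W=0, Z=3, U=0, Y=2, X=2) weight 3/484
  (W=0, Z=4, U=0, Y=1, X=1) weight 1/484
  … 63 more
Group by Y:
  weight(Y=0) = 1/4
  weight(Y=1) = 1/32
  weight(Y=2) = 3/32
Total weight = 1/4 + 1/32 + 3/32 = 3/8
P(Y=0 | obs) = 1/4 / 3/8 = 2/3
P(Y=1 | obs) = 1/32 / 3/8 = 1/12
P(Y=2 | obs) = 3/32 / 3/8 = 1/4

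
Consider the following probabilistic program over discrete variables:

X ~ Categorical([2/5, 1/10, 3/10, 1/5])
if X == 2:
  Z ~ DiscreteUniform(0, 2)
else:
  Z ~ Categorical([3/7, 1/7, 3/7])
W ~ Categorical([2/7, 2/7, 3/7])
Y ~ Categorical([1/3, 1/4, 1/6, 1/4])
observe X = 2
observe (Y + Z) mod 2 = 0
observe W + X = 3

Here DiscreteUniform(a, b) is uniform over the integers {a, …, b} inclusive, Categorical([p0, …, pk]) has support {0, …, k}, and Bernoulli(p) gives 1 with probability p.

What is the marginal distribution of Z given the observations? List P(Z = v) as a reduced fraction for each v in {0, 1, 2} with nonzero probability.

Enumerate traces; 6 have nonzero weight after conditioning:
  (X=2, Z=0, W=1, Y=0) weight 1/105
  (X=2, Z=0, W=1, Y=2) weight 1/210
  (X=2, Z=1, W=1, Y=1) weight 1/140
  (X=2, Z=1, W=1, Y=3) weight 1/140
  (X=2, Z=2, W=1, Y=0) weight 1/105
  (X=2, Z=2, W=1, Y=2) weight 1/210
Group by Z:
  weight(Z=0) = 1/70
  weight(Z=1) = 1/70
  weight(Z=2) = 1/70
Total weight = 1/70 + 1/70 + 1/70 = 3/70
P(Z=0 | obs) = 1/70 / 3/70 = 1/3
P(Z=1 | obs) = 1/70 / 3/70 = 1/3
P(Z=2 | obs) = 1/70 / 3/70 = 1/3

P(Z=0) = 1/3, P(Z=1) = 1/3, P(Z=2) = 1/3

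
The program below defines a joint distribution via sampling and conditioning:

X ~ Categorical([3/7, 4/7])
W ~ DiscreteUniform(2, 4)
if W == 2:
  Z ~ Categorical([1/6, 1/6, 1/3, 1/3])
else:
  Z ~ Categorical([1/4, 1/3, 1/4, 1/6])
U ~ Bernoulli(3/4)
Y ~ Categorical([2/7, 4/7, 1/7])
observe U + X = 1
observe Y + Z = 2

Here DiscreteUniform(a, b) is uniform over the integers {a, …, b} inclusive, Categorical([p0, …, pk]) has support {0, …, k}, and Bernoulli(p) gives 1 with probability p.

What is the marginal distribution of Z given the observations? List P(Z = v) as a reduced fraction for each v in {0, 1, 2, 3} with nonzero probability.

Enumerate traces; 18 have nonzero weight after conditioning:
  (X=0, W=2, Z=0, U=1, Y=2) weight 1/392
  (X=0, W=2, Z=1, U=1, Y=1) weight 1/98
  (X=0, W=2, Z=2, U=1, Y=0) weight 1/98
  (X=0, W=3, Z=0, U=1, Y=2) weight 3/784
  (X=0, W=3, Z=1, U=1, Y=1) weight 1/49
  (X=0, W=3, Z=2, U=1, Y=0) weight 3/392
  (X=0, W=4, Z=0, U=1, Y=2) weight 3/784
  (X=0, W=4, Z=1, U=1, Y=1) weight 1/49
  … 10 more
Group by Z:
  weight(Z=0) = 13/882
  weight(Z=1) = 65/882
  weight(Z=2) = 65/1764
Total weight = 13/882 + 65/882 + 65/1764 = 221/1764
P(Z=0 | obs) = 13/882 / 221/1764 = 2/17
P(Z=1 | obs) = 65/882 / 221/1764 = 10/17
P(Z=2 | obs) = 65/1764 / 221/1764 = 5/17

P(Z=0) = 2/17, P(Z=1) = 10/17, P(Z=2) = 5/17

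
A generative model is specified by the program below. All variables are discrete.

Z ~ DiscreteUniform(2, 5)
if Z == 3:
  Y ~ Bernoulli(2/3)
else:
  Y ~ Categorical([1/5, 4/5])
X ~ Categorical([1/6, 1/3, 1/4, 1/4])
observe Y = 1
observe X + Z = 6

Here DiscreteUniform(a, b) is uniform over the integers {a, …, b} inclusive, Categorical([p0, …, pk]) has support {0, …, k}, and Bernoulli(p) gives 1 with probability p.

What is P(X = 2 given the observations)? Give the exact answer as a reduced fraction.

Enumerate traces; 3 have nonzero weight after conditioning:
  (Z=3, Y=1, X=3) weight 1/24
  (Z=4, Y=1, X=2) weight 1/20
  (Z=5, Y=1, X=1) weight 1/15
Group by X:
  weight(X=1) = 1/15
  weight(X=2) = 1/20
  weight(X=3) = 1/24
Total weight = 1/15 + 1/20 + 1/24 = 19/120
P(X=1 | obs) = 1/15 / 19/120 = 8/19
P(X=2 | obs) = 1/20 / 19/120 = 6/19
P(X=3 | obs) = 1/24 / 19/120 = 5/19

P(X = 2 | obs) = 6/19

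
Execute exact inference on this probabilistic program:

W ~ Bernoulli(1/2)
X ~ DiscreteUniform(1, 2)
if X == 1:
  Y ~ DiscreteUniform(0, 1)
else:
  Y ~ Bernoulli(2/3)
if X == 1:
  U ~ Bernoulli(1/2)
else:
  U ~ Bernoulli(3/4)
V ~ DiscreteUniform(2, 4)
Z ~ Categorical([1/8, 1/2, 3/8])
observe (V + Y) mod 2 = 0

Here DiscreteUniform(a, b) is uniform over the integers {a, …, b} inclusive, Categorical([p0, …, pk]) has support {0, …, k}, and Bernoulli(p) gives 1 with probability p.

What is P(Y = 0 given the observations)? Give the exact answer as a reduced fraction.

P(Y = 0 | obs) = 10/17

Enumerate traces; 72 have nonzero weight after conditioning:
  (W=0, X=1, Y=0, U=0, V=2, Z=0) weight 1/384
  (W=0, X=1, Y=0, U=0, V=2, Z=1) weight 1/96
  (W=0, X=1, Y=0, U=0, V=2, Z=2) weight 1/128
  (W=0, X=1, Y=0, U=0, V=4, Z=0) weight 1/384
  (W=0, X=1, Y=0, U=0, V=4, Z=1) weight 1/96
  (W=0, X=1, Y=0, U=0, V=4, Z=2) weight 1/128
  (W=0, X=1, Y=0, U=1, V=2, Z=0) weight 1/384
  (W=0, X=1, Y=0, U=1, V=2, Z=1) weight 1/96
  (W=0, X=1, Y=1, U=0, V=3, Z=0) weight 1/384
  … 63 more
Group by Y:
  weight(Y=0) = 5/18
  weight(Y=1) = 7/36
Total weight = 5/18 + 7/36 = 17/36
P(Y=0 | obs) = 5/18 / 17/36 = 10/17
P(Y=1 | obs) = 7/36 / 17/36 = 7/17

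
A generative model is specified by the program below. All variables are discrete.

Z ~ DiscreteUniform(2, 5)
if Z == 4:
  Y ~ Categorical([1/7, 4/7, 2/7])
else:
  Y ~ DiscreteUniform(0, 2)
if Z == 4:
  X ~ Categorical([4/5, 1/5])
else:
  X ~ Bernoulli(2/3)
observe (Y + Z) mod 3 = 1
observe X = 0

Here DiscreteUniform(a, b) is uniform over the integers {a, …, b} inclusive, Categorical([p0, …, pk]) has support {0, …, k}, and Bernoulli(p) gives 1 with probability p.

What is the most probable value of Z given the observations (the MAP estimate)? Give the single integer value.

argmax_v P(Z = v | obs) = 4

Enumerate traces; 4 have nonzero weight after conditioning:
  (Z=2, Y=2, X=0) weight 1/36
  (Z=3, Y=1, X=0) weight 1/36
  (Z=4, Y=0, X=0) weight 1/35
  (Z=5, Y=2, X=0) weight 1/36
Group by Z:
  weight(Z=2) = 1/36
  weight(Z=3) = 1/36
  weight(Z=4) = 1/35
  weight(Z=5) = 1/36
Total weight = 1/36 + 1/36 + 1/35 + 1/36 = 47/420
P(Z=2 | obs) = 1/36 / 47/420 = 35/141
P(Z=3 | obs) = 1/36 / 47/420 = 35/141
P(Z=4 | obs) = 1/35 / 47/420 = 12/47
P(Z=5 | obs) = 1/36 / 47/420 = 35/141
argmax = 4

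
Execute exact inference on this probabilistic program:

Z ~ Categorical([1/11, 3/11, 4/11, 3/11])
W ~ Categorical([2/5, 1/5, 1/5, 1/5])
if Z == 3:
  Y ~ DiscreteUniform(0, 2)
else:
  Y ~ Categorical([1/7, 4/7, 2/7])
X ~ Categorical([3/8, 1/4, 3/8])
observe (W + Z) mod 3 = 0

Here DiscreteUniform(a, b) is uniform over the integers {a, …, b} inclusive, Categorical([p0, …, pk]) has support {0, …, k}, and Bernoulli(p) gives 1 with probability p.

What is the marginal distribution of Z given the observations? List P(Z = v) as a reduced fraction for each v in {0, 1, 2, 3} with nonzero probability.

P(Z=0) = 3/19, P(Z=1) = 3/19, P(Z=2) = 4/19, P(Z=3) = 9/19

Enumerate traces; 54 have nonzero weight after conditioning:
  (Z=0, W=0, Y=0, X=0) weight 3/1540
  (Z=0, W=0, Y=0, X=1) weight 1/770
  (Z=0, W=0, Y=0, X=2) weight 3/1540
  (Z=0, W=0, Y=1, X=0) weight 3/385
  (Z=0, W=0, Y=1, X=1) weight 2/385
  (Z=0, W=0, Y=1, X=2) weight 3/385
  (Z=0, W=0, Y=2, X=0) weight 3/770
  (Z=0, W=0, Y=2, X=1) weight 1/385
  (Z=1, W=2, Y=0, X=0) weight 9/3080
  (Z=2, W=1, Y=0, X=0) weight 3/770
  … 44 more
Group by Z:
  weight(Z=0) = 3/55
  weight(Z=1) = 3/55
  weight(Z=2) = 4/55
  weight(Z=3) = 9/55
Total weight = 3/55 + 3/55 + 4/55 + 9/55 = 19/55
P(Z=0 | obs) = 3/55 / 19/55 = 3/19
P(Z=1 | obs) = 3/55 / 19/55 = 3/19
P(Z=2 | obs) = 4/55 / 19/55 = 4/19
P(Z=3 | obs) = 9/55 / 19/55 = 9/19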